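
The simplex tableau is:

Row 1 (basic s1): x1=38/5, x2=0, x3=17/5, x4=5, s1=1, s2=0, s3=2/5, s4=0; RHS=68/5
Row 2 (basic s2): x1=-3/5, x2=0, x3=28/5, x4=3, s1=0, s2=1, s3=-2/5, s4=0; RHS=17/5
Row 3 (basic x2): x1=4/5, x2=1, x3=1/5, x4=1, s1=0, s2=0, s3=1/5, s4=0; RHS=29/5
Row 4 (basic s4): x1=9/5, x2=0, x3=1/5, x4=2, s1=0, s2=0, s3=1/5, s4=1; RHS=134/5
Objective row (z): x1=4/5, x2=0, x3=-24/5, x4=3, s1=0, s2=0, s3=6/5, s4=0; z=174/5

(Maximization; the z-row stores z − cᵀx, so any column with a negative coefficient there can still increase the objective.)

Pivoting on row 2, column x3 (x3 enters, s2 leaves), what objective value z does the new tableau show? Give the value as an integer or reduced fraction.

Minimum ratio for x3: (17/5)/(28/5) = 17/28.
z changes by −(z-row coeff of x3)·ratio = −(-24/5)·(17/28) = 102/35.
New z = 174/5 + (102/35) = 264/7.

264/7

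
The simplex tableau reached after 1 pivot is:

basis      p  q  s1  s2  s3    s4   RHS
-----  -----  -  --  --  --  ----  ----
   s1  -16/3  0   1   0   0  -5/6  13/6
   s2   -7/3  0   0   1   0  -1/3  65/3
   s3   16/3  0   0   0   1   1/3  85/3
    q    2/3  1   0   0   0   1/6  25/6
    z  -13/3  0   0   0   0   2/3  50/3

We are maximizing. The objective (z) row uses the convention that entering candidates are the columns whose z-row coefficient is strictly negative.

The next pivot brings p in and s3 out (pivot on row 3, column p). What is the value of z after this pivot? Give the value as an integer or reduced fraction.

635/16

Minimum ratio for p: (85/3)/(16/3) = 85/16.
z changes by −(z-row coeff of p)·ratio = −(-13/3)·(85/16) = 1105/48.
New z = 50/3 + (1105/48) = 635/16.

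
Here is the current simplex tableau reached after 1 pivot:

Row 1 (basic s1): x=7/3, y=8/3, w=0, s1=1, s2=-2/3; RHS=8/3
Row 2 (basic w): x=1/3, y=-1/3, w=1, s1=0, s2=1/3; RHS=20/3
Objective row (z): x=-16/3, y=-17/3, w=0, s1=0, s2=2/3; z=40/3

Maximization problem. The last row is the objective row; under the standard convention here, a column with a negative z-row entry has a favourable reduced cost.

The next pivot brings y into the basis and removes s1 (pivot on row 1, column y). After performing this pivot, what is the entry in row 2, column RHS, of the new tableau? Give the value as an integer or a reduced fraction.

7

Pivot element is row 1, column y: 8/3.
Normalize row 1: new (row 1, RHS) = (8/3)/(8/3) = 1.
row 2 ← row 2 − (-1/3)·(new row 1): 20/3 − (-1/3)·1 = 7.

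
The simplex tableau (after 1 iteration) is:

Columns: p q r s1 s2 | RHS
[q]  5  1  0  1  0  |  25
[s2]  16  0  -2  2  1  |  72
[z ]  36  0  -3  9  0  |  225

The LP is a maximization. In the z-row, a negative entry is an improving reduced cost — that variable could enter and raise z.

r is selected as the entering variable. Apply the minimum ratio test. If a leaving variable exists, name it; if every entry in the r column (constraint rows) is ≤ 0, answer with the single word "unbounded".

unbounded

r-column entries: row 1: 0, row 2: -2. All ≤ 0, so r can increase without bound; the LP is unbounded in this direction.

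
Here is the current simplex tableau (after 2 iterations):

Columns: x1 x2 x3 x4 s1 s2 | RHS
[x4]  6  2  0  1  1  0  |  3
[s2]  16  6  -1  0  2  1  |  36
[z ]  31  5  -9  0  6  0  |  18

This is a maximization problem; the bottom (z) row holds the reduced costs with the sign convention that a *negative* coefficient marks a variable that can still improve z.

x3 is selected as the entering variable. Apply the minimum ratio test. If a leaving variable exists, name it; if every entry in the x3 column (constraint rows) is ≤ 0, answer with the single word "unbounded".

unbounded

x3-column entries: row 1: 0, row 2: -1. All ≤ 0, so x3 can increase without bound; the LP is unbounded in this direction.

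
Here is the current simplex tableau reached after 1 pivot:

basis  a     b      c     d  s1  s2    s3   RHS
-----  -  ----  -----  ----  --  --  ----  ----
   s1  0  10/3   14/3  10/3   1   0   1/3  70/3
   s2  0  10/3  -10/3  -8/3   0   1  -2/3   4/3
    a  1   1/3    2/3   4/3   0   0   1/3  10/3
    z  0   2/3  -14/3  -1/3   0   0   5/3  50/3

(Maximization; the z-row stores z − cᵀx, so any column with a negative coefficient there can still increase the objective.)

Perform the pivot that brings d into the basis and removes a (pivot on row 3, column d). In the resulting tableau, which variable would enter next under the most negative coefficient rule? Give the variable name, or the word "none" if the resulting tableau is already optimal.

Pivot element 4/3. New z-row = old z-row − (-1/3)·(row 3/(4/3)).
Updated z-row coefficients: a: 1/4, b: 3/4, c: -9/2, d: 0, s1: 0, s2: 0, s3: 7/4.
The most negative is -9/2 in column c, so c would enter next.

c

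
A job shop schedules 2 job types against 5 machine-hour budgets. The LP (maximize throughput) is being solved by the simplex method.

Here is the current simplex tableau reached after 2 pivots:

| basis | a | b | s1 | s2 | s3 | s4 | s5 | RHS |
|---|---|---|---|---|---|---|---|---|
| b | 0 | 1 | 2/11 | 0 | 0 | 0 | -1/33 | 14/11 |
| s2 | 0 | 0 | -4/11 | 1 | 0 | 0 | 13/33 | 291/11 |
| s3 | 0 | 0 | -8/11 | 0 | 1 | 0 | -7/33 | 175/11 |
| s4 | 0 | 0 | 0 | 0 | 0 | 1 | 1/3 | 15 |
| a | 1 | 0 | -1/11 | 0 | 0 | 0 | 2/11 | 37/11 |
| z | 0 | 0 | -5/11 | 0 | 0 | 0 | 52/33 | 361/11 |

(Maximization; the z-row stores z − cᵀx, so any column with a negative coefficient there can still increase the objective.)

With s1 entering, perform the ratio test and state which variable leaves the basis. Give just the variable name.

b

Ratios: row 1 (b): (14/11)/(2/11) = 7; row 2 (s2): entry -4/11 ≤ 0, skip; row 3 (s3): entry -8/11 ≤ 0, skip; row 4 (s4): entry 0 ≤ 0, skip; row 5 (a): entry -1/11 ≤ 0, skip.
Minimum ratio 7 is in the b row, so b leaves.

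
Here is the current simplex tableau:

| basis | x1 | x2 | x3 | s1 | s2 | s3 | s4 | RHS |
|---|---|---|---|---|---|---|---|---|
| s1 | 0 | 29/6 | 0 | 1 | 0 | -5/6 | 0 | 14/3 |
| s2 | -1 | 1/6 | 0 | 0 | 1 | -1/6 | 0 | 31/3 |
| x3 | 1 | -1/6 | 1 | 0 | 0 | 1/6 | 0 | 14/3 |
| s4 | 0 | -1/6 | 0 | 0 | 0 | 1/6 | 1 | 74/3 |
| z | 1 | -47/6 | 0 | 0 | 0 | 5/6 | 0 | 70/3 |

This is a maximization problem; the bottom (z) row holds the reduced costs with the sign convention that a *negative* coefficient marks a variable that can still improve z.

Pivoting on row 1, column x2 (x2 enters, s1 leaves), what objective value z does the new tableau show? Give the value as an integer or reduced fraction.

Minimum ratio for x2: (14/3)/(29/6) = 28/29.
z changes by −(z-row coeff of x2)·ratio = −(-47/6)·(28/29) = 658/87.
New z = 70/3 + (658/87) = 896/29.

896/29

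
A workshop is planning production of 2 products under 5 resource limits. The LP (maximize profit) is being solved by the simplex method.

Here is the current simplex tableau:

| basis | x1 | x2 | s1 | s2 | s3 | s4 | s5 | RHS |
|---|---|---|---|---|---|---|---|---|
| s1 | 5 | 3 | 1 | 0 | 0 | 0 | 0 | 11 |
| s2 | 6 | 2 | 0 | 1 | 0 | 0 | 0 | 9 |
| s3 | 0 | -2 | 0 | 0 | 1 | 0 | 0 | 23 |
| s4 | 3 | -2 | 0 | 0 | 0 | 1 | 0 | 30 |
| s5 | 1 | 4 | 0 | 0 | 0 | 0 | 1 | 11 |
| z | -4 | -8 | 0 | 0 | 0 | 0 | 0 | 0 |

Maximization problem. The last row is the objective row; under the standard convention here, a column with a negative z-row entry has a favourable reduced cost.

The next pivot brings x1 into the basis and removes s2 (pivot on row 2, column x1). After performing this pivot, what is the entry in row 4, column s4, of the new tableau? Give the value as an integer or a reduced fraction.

1

Pivot element is row 2, column x1: 6.
Normalize row 2: new (row 2, s4) = 0/6 = 0.
row 4 ← row 4 − 3·(new row 2): 1 − 3·0 = 1.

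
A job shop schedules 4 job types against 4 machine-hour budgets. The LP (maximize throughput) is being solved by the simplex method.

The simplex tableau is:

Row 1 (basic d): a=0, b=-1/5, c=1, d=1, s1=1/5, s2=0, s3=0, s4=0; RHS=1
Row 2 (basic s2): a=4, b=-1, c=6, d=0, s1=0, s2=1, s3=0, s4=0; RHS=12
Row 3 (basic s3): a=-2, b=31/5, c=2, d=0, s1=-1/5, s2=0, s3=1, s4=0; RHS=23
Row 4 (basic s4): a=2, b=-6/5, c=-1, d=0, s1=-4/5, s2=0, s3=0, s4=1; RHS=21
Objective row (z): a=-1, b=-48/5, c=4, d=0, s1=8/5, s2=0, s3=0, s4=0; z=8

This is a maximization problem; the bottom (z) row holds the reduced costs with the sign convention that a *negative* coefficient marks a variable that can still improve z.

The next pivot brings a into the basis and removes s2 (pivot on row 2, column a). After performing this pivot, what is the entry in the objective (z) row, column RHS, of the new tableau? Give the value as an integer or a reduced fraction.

11

Pivot element is row 2, column a: 4.
Normalize row 2: new (row 2, RHS) = 12/4 = 3.
z-row ← z-row − (-1)·(new row 2): 8 − (-1)·3 = 11.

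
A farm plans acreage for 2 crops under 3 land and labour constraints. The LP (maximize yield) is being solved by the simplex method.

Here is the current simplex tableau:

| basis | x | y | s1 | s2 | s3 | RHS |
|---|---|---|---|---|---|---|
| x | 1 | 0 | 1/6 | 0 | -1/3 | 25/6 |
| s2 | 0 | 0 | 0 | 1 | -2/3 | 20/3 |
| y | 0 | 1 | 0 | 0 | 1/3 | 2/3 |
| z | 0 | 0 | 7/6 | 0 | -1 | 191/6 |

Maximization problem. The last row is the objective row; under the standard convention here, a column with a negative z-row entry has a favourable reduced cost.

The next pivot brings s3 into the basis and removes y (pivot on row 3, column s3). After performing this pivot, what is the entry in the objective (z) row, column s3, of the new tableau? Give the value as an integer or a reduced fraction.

Pivot element is row 3, column s3: 1/3.
Normalize row 3: new (row 3, s3) = (1/3)/(1/3) = 1.
z-row ← z-row − (-1)·(new row 3): -1 − (-1)·1 = 0.

0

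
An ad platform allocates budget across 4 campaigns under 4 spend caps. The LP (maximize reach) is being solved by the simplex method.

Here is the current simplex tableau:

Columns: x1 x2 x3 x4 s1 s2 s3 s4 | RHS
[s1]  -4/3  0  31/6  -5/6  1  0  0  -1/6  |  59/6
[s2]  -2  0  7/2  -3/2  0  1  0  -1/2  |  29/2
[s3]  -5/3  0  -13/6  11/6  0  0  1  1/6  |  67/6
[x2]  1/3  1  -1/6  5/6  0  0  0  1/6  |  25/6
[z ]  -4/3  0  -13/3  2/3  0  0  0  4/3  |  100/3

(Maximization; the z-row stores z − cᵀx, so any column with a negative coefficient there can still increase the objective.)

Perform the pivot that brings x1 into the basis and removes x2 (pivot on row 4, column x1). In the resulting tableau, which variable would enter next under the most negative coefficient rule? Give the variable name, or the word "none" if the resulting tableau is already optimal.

Pivot element 1/3. New z-row = old z-row − (-4/3)·(row 4/(1/3)).
Updated z-row coefficients: x1: 0, x2: 4, x3: -5, x4: 4, s1: 0, s2: 0, s3: 0, s4: 2.
The most negative is -5 in column x3, so x3 would enter next.

x3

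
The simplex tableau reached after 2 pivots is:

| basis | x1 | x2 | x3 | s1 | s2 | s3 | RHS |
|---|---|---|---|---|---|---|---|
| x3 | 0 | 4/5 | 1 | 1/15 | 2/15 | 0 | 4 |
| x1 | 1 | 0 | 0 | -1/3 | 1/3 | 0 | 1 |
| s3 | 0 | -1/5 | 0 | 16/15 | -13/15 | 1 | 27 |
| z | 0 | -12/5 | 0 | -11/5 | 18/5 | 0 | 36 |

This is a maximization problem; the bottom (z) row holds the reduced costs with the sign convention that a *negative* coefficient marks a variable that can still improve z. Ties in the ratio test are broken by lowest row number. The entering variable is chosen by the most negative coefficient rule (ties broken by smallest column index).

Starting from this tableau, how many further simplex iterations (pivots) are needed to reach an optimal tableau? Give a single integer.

2

pivot: x2 in, x3 out → z = 48
pivot: s1 in, s3 out → z = 1296/13
No improving column remains; optimal.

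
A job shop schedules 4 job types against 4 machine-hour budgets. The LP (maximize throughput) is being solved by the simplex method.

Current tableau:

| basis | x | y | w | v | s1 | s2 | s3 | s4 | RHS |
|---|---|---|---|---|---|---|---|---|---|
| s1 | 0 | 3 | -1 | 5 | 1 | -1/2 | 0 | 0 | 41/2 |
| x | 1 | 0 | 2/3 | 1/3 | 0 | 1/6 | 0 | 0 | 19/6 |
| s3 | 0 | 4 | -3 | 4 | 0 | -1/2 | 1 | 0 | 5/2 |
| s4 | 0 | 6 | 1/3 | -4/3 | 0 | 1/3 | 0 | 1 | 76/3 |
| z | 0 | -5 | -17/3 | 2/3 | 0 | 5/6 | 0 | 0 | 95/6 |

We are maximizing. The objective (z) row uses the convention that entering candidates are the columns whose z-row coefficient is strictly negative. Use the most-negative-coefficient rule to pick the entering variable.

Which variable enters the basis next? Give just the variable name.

w

Objective-row coefficients: x: 0, y: -5, w: -17/3, v: 2/3, s1: 0, s2: 5/6, s3: 0, s4: 0.
The most negative is -17/3 in column w, so w enters.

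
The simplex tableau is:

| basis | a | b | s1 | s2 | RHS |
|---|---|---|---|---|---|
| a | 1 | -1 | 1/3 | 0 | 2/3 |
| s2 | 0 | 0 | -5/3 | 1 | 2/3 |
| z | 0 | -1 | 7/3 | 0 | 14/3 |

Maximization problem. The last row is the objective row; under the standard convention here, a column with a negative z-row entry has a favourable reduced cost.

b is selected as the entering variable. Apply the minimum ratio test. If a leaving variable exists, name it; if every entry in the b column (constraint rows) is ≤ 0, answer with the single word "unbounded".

unbounded

b-column entries: row 1: -1, row 2: 0. All ≤ 0, so b can increase without bound; the LP is unbounded in this direction.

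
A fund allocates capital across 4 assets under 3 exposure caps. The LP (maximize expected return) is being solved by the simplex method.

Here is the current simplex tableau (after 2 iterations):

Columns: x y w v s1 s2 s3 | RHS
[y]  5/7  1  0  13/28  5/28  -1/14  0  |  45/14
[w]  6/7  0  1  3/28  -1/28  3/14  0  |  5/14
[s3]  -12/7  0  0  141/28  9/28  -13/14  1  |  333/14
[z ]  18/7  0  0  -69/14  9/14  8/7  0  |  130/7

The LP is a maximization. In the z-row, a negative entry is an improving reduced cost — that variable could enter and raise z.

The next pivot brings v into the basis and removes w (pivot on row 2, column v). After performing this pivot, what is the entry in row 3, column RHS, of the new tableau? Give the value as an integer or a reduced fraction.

Pivot element is row 2, column v: 3/28.
Normalize row 2: new (row 2, RHS) = (5/14)/(3/28) = 10/3.
row 3 ← row 3 − (141/28)·(new row 2): 333/14 − (141/28)·(10/3) = 7.

7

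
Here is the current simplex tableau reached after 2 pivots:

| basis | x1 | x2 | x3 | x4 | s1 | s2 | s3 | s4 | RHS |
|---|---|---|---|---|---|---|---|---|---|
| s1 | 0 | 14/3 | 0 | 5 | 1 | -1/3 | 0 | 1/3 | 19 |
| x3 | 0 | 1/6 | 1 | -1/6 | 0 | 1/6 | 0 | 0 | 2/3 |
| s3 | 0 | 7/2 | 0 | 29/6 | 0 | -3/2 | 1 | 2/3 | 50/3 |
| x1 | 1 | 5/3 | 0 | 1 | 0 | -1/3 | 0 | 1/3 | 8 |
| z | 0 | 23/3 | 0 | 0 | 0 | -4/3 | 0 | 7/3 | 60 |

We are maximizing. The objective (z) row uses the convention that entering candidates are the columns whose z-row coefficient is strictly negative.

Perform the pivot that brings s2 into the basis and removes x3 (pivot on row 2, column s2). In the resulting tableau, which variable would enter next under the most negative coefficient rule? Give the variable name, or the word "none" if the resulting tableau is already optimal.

x4

Pivot element 1/6. New z-row = old z-row − (-4/3)·(row 2/(1/6)).
Updated z-row coefficients: x1: 0, x2: 9, x3: 8, x4: -4/3, s1: 0, s2: 0, s3: 0, s4: 7/3.
The most negative is -4/3 in column x4, so x4 would enter next.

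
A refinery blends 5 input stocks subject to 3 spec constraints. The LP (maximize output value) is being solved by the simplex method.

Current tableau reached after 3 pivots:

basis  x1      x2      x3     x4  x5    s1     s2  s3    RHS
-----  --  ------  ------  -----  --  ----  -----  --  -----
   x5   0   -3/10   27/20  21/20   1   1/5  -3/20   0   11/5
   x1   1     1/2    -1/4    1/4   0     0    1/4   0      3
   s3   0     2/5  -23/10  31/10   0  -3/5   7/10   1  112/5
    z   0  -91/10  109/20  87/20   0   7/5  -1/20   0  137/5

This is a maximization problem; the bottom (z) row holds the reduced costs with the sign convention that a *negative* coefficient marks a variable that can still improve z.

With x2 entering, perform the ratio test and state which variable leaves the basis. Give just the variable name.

x1

Ratios: row 1 (x5): entry -3/10 ≤ 0, skip; row 2 (x1): 3/(1/2) = 6; row 3 (s3): (112/5)/(2/5) = 56.
Minimum ratio 6 is in the x1 row, so x1 leaves.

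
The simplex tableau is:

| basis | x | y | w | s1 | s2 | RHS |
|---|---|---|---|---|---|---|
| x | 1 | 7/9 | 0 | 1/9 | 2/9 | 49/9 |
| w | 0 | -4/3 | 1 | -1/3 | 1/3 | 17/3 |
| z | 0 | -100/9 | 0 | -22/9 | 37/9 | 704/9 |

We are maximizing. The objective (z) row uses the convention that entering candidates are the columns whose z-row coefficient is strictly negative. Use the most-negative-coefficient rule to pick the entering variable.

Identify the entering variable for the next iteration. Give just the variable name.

Objective-row coefficients: x: 0, y: -100/9, w: 0, s1: -22/9, s2: 37/9.
The most negative is -100/9 in column y, so y enters.

y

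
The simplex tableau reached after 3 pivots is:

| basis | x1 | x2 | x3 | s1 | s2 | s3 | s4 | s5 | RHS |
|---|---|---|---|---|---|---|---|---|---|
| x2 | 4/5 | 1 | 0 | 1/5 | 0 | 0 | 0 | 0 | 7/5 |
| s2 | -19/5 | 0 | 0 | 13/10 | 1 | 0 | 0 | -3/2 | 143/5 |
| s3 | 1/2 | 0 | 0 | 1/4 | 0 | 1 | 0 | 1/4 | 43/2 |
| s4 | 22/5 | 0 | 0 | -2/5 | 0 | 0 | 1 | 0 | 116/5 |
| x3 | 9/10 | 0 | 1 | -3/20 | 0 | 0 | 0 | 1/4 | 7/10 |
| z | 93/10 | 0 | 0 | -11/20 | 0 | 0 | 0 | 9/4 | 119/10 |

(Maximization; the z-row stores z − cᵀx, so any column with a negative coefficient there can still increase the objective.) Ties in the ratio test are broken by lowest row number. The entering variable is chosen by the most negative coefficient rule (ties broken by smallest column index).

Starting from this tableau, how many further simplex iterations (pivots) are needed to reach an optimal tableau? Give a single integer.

1

pivot: s1 in, x2 out → z = 63/4
No improving column remains; optimal.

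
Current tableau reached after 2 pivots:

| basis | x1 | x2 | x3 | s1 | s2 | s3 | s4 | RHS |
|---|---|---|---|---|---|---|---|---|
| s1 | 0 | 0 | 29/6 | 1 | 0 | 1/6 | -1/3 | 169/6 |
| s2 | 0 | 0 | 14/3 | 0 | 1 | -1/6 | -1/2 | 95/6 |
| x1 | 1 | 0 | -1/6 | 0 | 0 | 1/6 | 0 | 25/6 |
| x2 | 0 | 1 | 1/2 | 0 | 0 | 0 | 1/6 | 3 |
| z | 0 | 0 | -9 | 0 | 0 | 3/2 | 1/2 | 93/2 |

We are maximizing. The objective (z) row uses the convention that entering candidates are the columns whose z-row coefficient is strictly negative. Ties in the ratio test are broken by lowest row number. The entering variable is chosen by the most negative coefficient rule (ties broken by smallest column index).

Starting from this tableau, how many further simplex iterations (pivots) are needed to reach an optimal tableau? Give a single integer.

2

pivot: x3 in, s2 out → z = 2157/28
pivot: s4 in, x2 out → z = 2952/37
No improving column remains; optimal.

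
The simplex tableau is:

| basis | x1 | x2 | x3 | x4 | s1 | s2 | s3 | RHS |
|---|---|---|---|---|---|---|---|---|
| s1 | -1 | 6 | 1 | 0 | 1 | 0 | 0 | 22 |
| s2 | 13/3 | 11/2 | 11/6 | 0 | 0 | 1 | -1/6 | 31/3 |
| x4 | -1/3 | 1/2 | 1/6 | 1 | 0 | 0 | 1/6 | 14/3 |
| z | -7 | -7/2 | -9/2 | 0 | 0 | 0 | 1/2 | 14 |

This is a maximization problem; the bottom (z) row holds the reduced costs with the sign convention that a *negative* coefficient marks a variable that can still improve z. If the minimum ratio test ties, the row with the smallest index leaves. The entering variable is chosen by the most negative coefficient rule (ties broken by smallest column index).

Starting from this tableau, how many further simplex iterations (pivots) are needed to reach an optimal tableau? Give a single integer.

pivot: x1 in, s2 out → z = 399/13
pivot: x3 in, x1 out → z = 433/11
No improving column remains; optimal.

2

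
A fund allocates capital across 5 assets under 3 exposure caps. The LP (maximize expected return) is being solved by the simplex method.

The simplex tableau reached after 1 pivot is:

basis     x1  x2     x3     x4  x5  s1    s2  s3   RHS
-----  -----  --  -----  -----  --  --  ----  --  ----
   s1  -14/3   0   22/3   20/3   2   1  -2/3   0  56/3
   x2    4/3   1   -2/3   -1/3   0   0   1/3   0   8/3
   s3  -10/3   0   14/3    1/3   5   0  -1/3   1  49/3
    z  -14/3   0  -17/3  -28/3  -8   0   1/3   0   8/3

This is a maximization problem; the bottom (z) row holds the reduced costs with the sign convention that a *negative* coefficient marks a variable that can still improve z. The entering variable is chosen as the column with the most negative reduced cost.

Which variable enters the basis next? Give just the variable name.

Objective-row coefficients: x1: -14/3, x2: 0, x3: -17/3, x4: -28/3, x5: -8, s1: 0, s2: 1/3, s3: 0.
The most negative is -28/3 in column x4, so x4 enters.

x4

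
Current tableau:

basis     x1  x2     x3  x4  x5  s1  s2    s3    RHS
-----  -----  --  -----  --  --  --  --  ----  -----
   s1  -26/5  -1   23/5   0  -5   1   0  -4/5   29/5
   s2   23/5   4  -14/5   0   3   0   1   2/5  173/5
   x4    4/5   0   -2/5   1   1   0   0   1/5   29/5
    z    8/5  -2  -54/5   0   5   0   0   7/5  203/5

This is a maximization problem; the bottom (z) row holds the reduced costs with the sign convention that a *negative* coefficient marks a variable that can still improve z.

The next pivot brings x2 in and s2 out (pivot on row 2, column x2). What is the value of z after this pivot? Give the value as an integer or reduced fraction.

Minimum ratio for x2: (173/5)/4 = 173/20.
z changes by −(z-row coeff of x2)·ratio = −(-2)·(173/20) = 173/10.
New z = 203/5 + (173/10) = 579/10.

579/10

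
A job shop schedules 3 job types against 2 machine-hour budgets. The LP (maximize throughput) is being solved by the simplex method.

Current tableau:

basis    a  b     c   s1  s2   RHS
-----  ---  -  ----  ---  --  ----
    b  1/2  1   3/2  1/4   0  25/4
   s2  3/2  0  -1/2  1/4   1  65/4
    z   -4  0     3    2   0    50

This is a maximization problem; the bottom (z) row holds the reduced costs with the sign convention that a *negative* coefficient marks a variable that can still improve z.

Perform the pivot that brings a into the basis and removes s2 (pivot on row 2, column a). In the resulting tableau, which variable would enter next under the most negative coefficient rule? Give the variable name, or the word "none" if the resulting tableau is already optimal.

none

Pivot element 3/2. New z-row = old z-row − (-4)·(row 2/(3/2)).
Updated z-row coefficients: a: 0, b: 0, c: 5/3, s1: 8/3, s2: 8/3.
No coefficient is strictly negative; the tableau after this pivot is optimal.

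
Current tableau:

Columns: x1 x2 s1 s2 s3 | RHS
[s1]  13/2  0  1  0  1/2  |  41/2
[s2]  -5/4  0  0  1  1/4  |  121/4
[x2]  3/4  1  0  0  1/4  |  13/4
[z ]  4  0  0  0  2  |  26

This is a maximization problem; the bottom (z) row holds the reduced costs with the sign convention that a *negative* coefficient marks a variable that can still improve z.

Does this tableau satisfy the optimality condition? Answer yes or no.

No objective-row coefficient is strictly negative, so no entering variable exists; the tableau is optimal.

yes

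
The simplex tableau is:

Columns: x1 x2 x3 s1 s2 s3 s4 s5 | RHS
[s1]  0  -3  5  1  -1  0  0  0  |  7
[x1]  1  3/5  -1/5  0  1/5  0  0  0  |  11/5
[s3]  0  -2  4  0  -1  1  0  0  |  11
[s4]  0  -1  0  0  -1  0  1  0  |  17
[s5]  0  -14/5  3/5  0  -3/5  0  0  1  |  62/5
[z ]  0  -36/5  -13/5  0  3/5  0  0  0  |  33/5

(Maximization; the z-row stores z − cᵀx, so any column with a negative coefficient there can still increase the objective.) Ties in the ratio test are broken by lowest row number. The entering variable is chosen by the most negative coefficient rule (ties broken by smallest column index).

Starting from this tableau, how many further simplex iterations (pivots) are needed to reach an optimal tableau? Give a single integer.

pivot: x2 in, x1 out → z = 33
pivot: x3 in, s1 out → z = 111/2
No improving column remains; optimal.

2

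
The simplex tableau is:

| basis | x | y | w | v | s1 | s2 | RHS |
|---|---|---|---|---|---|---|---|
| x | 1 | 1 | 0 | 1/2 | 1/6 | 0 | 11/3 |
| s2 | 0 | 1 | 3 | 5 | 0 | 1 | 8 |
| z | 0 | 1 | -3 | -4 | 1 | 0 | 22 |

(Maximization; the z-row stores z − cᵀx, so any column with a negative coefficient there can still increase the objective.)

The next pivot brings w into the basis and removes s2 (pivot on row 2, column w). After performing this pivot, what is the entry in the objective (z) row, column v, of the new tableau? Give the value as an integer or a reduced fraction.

1

Pivot element is row 2, column w: 3.
Normalize row 2: new (row 2, v) = 5/3 = 5/3.
z-row ← z-row − (-3)·(new row 2): -4 − (-3)·(5/3) = 1.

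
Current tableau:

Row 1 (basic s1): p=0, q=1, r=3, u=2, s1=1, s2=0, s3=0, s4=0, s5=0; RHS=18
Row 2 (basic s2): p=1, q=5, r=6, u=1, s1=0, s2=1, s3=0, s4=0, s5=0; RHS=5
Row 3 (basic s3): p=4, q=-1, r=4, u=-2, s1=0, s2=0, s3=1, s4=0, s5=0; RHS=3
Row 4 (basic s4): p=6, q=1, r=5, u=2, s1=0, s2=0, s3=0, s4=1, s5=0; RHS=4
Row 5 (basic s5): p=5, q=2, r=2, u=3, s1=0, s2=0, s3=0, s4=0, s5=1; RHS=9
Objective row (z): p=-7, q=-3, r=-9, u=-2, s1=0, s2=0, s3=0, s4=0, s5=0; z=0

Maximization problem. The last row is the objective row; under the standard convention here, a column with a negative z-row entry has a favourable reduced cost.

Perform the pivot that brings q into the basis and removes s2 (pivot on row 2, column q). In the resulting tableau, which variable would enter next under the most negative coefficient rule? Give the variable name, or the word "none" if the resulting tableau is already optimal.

p

Pivot element 5. New z-row = old z-row − (-3)·(row 2/5).
Updated z-row coefficients: p: -32/5, q: 0, r: -27/5, u: -7/5, s1: 0, s2: 3/5, s3: 0, s4: 0, s5: 0.
The most negative is -32/5 in column p, so p would enter next.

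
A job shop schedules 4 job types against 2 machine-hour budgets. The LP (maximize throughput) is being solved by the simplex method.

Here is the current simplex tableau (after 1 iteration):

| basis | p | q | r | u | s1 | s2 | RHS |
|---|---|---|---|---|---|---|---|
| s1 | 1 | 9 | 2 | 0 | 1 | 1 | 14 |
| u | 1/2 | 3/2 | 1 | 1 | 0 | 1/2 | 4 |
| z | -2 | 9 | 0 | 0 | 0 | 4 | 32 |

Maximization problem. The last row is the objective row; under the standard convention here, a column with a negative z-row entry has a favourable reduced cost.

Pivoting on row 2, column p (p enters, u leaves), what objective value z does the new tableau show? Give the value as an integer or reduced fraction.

Minimum ratio for p: 4/(1/2) = 8.
z changes by −(z-row coeff of p)·ratio = −(-2)·8 = 16.
New z = 32 + 16 = 48.

48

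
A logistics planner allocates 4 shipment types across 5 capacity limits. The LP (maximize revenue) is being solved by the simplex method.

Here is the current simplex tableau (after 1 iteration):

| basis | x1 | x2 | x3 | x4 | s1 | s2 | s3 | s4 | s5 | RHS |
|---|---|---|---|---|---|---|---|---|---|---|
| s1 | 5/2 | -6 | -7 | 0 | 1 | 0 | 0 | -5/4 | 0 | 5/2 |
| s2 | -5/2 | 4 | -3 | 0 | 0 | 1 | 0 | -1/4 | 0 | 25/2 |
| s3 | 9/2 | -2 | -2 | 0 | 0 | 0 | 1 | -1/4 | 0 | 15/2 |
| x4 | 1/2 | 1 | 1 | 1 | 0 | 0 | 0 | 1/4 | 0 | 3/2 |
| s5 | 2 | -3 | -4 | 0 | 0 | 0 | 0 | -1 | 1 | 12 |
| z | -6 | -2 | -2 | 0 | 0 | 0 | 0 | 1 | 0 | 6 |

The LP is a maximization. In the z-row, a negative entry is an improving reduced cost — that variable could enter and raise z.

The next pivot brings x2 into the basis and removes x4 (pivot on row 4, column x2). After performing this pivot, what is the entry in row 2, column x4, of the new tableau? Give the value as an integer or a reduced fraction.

Pivot element is row 4, column x2: 1.
Normalize row 4: new (row 4, x4) = 1/1 = 1.
row 2 ← row 2 − 4·(new row 4): 0 − 4·1 = -4.

-4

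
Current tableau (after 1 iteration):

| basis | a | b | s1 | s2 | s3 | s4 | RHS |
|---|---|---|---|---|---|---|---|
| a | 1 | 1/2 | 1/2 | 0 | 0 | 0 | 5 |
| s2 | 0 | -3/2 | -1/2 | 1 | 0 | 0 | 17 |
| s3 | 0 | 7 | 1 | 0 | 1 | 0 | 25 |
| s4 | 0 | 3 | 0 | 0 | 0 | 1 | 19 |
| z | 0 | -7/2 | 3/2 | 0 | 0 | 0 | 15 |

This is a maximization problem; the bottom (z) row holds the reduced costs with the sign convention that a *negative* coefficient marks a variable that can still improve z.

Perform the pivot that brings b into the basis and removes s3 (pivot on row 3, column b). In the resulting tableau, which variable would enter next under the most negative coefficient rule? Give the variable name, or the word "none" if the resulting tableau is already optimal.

none

Pivot element 7. New z-row = old z-row − (-7/2)·(row 3/7).
Updated z-row coefficients: a: 0, b: 0, s1: 2, s2: 0, s3: 1/2, s4: 0.
No coefficient is strictly negative; the tableau after this pivot is optimal.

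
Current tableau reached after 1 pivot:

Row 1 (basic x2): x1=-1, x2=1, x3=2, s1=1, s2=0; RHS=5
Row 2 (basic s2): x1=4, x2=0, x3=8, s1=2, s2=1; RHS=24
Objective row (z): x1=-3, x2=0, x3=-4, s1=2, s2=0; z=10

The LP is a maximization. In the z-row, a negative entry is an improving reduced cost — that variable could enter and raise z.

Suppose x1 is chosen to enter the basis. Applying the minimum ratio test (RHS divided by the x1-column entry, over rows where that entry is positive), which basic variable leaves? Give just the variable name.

s2

Ratios: row 1 (x2): entry -1 ≤ 0, skip; row 2 (s2): 24/4 = 6.
Minimum ratio 6 is in the s2 row, so s2 leaves.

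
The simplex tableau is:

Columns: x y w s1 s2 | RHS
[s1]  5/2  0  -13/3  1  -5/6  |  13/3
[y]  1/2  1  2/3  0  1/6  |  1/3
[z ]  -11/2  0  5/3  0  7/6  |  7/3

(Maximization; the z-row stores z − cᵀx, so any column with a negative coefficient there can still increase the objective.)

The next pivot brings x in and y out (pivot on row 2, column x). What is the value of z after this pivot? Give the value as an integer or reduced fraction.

6

Minimum ratio for x: (1/3)/(1/2) = 2/3.
z changes by −(z-row coeff of x)·ratio = −(-11/2)·(2/3) = 11/3.
New z = 7/3 + (11/3) = 6.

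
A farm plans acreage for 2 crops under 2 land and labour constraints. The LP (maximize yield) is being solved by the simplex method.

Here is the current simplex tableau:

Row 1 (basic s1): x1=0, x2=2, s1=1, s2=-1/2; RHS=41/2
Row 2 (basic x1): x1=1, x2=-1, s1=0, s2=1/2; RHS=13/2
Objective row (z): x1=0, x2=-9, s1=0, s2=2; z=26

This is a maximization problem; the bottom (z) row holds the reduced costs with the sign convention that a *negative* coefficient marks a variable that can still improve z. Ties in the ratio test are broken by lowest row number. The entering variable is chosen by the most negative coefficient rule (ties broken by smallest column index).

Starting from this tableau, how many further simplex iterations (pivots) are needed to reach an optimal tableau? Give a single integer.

pivot: x2 in, s1 out → z = 473/4
pivot: s2 in, x1 out → z = 135
No improving column remains; optimal.

2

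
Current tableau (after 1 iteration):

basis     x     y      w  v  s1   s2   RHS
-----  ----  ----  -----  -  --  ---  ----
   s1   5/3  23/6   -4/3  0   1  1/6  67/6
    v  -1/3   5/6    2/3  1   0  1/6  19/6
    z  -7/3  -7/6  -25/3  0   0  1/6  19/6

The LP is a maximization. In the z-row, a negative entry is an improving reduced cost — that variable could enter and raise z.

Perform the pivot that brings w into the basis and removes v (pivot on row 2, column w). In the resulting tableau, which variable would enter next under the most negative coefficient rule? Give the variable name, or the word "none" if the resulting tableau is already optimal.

x

Pivot element 2/3. New z-row = old z-row − (-25/3)·(row 2/(2/3)).
Updated z-row coefficients: x: -13/2, y: 37/4, w: 0, v: 25/2, s1: 0, s2: 9/4.
The most negative is -13/2 in column x, so x would enter next.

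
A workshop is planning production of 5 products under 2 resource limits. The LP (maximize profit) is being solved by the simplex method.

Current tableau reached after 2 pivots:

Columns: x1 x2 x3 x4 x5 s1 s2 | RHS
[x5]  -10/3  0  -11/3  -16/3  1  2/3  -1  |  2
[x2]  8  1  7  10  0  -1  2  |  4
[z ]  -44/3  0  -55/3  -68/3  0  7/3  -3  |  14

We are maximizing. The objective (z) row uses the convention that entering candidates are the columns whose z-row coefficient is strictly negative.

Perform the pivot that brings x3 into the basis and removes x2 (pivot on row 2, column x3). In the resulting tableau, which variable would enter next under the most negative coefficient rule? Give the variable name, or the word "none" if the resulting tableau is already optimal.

Pivot element 7. New z-row = old z-row − (-55/3)·(row 2/7).
Updated z-row coefficients: x1: 44/7, x2: 55/21, x3: 0, x4: 74/21, x5: 0, s1: -2/7, s2: 47/21.
The most negative is -2/7 in column s1, so s1 would enter next.

s1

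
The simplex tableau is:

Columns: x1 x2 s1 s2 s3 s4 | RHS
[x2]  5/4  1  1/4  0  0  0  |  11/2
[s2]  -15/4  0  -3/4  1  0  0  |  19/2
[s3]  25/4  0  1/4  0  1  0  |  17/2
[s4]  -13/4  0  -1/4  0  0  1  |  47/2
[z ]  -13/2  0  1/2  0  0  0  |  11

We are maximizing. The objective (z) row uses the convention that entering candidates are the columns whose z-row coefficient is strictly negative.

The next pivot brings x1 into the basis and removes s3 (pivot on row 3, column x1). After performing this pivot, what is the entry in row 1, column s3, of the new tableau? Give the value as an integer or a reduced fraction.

-1/5

Pivot element is row 3, column x1: 25/4.
Normalize row 3: new (row 3, s3) = 1/(25/4) = 4/25.
row 1 ← row 1 − (5/4)·(new row 3): 0 − (5/4)·(4/25) = -1/5.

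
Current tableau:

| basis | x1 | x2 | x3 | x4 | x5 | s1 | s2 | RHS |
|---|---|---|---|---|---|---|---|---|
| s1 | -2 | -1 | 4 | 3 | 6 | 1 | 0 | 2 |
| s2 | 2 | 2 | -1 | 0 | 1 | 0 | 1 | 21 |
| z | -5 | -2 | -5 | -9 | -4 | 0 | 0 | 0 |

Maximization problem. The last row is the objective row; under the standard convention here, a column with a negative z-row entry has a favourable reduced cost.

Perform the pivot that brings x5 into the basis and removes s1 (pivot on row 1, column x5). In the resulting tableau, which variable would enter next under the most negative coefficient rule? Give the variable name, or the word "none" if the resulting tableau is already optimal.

x4

Pivot element 6. New z-row = old z-row − (-4)·(row 1/6).
Updated z-row coefficients: x1: -19/3, x2: -8/3, x3: -7/3, x4: -7, x5: 0, s1: 2/3, s2: 0.
The most negative is -7 in column x4, so x4 would enter next.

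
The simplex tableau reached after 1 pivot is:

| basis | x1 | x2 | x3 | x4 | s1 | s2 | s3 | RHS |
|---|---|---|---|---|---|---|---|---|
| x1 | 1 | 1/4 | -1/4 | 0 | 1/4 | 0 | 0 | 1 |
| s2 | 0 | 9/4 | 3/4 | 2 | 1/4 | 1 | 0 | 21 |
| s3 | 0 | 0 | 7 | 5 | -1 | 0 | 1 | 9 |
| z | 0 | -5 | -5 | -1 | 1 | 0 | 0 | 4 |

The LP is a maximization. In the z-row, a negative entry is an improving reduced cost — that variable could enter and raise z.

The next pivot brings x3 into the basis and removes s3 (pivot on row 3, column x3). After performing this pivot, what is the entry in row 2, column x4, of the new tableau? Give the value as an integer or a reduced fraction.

41/28

Pivot element is row 3, column x3: 7.
Normalize row 3: new (row 3, x4) = 5/7 = 5/7.
row 2 ← row 2 − (3/4)·(new row 3): 2 − (3/4)·(5/7) = 41/28.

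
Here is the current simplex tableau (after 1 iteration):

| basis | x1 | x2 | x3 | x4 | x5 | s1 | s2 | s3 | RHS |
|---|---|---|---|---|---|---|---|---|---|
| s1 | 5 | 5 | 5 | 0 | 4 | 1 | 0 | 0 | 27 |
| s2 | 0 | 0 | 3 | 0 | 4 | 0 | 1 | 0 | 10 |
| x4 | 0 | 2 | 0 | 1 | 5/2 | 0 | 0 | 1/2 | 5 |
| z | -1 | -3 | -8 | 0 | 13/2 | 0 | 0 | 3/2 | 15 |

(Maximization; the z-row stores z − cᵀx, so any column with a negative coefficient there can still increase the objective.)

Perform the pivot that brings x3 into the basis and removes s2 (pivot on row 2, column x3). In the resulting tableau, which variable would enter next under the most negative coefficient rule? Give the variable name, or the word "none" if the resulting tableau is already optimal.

x2

Pivot element 3. New z-row = old z-row − (-8)·(row 2/3).
Updated z-row coefficients: x1: -1, x2: -3, x3: 0, x4: 0, x5: 103/6, s1: 0, s2: 8/3, s3: 3/2.
The most negative is -3 in column x2, so x2 would enter next.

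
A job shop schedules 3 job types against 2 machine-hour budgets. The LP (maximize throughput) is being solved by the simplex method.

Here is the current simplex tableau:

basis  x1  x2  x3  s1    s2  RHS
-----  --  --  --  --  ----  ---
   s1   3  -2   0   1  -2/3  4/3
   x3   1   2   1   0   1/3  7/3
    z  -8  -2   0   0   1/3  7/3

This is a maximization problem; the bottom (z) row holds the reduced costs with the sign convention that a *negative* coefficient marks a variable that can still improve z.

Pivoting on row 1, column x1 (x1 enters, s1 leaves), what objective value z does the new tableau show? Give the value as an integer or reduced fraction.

Minimum ratio for x1: (4/3)/3 = 4/9.
z changes by −(z-row coeff of x1)·ratio = −(-8)·(4/9) = 32/9.
New z = 7/3 + (32/9) = 53/9.

53/9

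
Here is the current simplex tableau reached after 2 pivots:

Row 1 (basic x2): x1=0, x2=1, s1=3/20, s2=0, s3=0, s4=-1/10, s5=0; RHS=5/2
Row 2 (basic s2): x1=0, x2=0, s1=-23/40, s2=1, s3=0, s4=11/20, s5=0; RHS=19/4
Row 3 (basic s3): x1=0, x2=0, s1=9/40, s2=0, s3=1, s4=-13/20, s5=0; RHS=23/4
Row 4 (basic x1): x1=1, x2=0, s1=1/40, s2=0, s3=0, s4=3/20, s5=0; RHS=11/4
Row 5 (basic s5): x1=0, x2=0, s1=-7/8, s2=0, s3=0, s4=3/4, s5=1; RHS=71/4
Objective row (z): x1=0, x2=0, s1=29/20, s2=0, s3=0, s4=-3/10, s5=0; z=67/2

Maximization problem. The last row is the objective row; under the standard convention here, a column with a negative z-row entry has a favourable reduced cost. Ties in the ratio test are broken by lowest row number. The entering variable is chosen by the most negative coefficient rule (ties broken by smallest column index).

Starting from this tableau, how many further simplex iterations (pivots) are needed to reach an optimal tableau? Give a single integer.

1

pivot: s4 in, s2 out → z = 397/11
No improving column remains; optimal.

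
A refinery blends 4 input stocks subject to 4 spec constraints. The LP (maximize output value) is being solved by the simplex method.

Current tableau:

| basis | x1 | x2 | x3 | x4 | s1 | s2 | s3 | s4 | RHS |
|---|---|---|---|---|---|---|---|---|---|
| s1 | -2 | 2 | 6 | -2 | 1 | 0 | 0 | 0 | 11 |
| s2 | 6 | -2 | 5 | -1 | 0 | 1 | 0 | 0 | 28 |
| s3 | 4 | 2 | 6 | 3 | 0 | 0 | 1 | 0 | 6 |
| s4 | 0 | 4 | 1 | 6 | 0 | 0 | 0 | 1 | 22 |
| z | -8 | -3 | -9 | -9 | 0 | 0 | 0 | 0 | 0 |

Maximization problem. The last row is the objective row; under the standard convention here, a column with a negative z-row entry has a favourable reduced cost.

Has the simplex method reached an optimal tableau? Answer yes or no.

no

Column x1 has objective-row coefficient -8, which is negative; an improving pivot exists, so not yet optimal.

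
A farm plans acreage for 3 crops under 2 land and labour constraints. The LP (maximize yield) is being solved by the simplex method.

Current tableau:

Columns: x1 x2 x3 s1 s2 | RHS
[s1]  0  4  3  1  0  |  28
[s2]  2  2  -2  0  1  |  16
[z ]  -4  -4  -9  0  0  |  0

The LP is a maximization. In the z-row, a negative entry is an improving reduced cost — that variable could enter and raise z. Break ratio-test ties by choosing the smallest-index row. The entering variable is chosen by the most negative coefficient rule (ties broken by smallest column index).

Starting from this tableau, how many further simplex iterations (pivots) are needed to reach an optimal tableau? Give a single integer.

pivot: x3 in, s1 out → z = 84
pivot: x1 in, s2 out → z = 460/3
No improving column remains; optimal.

2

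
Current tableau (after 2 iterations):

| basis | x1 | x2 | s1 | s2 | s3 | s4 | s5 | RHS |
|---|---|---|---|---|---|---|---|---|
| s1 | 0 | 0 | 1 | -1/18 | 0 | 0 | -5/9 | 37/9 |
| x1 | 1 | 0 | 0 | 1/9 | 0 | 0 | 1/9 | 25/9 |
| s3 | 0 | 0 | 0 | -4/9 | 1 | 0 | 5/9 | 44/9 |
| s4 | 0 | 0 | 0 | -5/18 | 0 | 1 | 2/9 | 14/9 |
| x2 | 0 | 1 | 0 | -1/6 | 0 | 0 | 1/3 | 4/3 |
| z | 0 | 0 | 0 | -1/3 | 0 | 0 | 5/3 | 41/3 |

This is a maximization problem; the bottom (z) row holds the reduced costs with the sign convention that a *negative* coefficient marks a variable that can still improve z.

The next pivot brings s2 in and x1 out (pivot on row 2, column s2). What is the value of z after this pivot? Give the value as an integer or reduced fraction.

Minimum ratio for s2: (25/9)/(1/9) = 25.
z changes by −(z-row coeff of s2)·ratio = −(-1/3)·25 = 25/3.
New z = 41/3 + (25/3) = 22.

22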